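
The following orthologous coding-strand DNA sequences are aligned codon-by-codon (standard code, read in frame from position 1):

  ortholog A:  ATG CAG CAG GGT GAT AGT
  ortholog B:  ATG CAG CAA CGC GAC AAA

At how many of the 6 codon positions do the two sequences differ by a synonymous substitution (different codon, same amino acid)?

2

Codon 1: ATG Met / ATG Met — identical.
Codon 2: CAG Gln / CAG Gln — identical.
Codon 3: CAG Gln / CAA Gln — synonymous.
Codon 4: GGT Gly / CGC Arg — nonsynonymous.
Codon 5: GAT Asp / GAC Asp — synonymous.
Codon 6: AGT Ser / AAA Lys — nonsynonymous.
Synonymous differences: 2.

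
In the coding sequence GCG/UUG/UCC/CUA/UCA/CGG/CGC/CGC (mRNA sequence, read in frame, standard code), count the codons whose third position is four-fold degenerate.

7

Codon 1 GCG (Ala): third position 4-fold.
Codon 2 UUG (Leu): third position 2-fold.
Codon 3 UCC (Ser): third position 4-fold.
Codon 4 CUA (Leu): third position 4-fold.
Codon 5 UCA (Ser): third position 4-fold.
Codon 6 CGG (Arg): third position 4-fold.
Codon 7 CGC (Arg): third position 4-fold.
Codon 8 CGC (Arg): third position 4-fold.
Four-fold degenerate third positions: 7.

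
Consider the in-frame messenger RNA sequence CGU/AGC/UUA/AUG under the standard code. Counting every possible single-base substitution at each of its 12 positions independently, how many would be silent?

6

Codon 1 (CGU, Arg): 3 synonymous substitutions.
Codon 2 (AGC, Ser): 1 synonymous substitution.
Codon 3 (UUA, Leu): 2 synonymous substitutions.
Codon 4 (AUG, Met): 0 synonymous substitutions.
Total: 3 + 1 + 2 + 0 = 6.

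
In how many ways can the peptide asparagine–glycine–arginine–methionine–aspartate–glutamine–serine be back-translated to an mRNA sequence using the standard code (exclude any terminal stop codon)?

Asn: 2 codons.
Gly: 4 codons.
Arg: 6 codons.
Met: 1 codon.
Asp: 2 codons.
Gln: 2 codons.
Ser: 6 codons.
2 × 4 × 6 × 1 × 2 × 2 × 6 = 1152.

1152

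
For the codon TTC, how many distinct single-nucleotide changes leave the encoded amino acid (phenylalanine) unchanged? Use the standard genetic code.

Position 1: none → 0 synonymous.
Position 2: none → 0 synonymous.
Position 3: TTT → 1 synonymous.
Total: 0 + 0 + 1 = 1.

1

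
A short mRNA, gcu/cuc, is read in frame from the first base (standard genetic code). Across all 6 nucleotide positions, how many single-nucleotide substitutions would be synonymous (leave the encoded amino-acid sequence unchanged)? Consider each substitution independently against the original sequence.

6

Codon 1 (GCU, Ala): 3 synonymous substitutions.
Codon 2 (CUC, Leu): 3 synonymous substitutions.
Total: 3 + 3 = 6.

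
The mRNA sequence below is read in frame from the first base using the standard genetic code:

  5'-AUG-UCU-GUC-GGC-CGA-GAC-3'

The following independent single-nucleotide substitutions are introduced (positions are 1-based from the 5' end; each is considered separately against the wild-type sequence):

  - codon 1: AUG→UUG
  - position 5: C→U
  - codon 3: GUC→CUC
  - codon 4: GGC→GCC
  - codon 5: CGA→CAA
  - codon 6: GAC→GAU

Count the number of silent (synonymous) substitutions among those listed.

1

Codon 1: AUG (Met) → UUG (Leu) — missense.
Codon 2: UCU (Ser) → UUU (Phe) — missense.
Codon 3: GUC (Val) → CUC (Leu) — missense.
Codon 4: GGC (Gly) → GCC (Ala) — missense.
Codon 5: CGA (Arg) → CAA (Gln) — missense.
Codon 6: GAC (Asp) → GAU (Asp) — synonymous.
Synonymous: 1 of 6.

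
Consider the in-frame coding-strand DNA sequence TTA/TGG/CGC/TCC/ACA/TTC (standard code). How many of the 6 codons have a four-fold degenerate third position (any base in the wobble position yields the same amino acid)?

3

Codon 1 TTA (Leu): third position 2-fold.
Codon 2 TGG (Trp): third position 1-fold.
Codon 3 CGC (Arg): third position 4-fold.
Codon 4 TCC (Ser): third position 4-fold.
Codon 5 ACA (Thr): third position 4-fold.
Codon 6 TTC (Phe): third position 2-fold.
Four-fold degenerate third positions: 3.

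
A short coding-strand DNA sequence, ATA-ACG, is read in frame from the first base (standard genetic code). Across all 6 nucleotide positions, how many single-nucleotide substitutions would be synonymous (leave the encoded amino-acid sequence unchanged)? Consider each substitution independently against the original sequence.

Codon 1 (ATA, Ile): 2 synonymous substitutions.
Codon 2 (ACG, Thr): 3 synonymous substitutions.
Total: 2 + 3 = 5.

5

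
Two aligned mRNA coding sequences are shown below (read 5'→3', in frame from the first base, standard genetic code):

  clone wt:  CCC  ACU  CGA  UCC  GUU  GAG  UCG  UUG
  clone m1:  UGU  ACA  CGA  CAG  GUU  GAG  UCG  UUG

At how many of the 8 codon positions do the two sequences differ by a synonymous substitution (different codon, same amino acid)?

1

Codon 1: CCC Pro / UGU Cys — nonsynonymous.
Codon 2: ACU Thr / ACA Thr — synonymous.
Codon 3: CGA Arg / CGA Arg — identical.
Codon 4: UCC Ser / CAG Gln — nonsynonymous.
Codon 5: GUU Val / GUU Val — identical.
Codon 6: GAG Glu / GAG Glu — identical.
Codon 7: UCG Ser / UCG Ser — identical.
Codon 8: UUG Leu / UUG Leu — identical.
Synonymous differences: 1.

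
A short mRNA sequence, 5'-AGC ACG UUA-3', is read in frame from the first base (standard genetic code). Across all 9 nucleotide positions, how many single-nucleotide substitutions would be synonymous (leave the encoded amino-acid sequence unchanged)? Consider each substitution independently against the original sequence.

Codon 1 (AGC, Ser): 1 synonymous substitution.
Codon 2 (ACG, Thr): 3 synonymous substitutions.
Codon 3 (UUA, Leu): 2 synonymous substitutions.
Total: 1 + 3 + 2 = 6.

6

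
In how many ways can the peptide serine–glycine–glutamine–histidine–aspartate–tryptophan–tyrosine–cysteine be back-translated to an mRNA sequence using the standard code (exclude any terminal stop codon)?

768

Ser: 6 codons.
Gly: 4 codons.
Gln: 2 codons.
His: 2 codons.
Asp: 2 codons.
Trp: 1 codon.
Tyr: 2 codons.
Cys: 2 codons.
6 × 4 × 2 × 2 × 2 × 1 × 2 × 2 = 768.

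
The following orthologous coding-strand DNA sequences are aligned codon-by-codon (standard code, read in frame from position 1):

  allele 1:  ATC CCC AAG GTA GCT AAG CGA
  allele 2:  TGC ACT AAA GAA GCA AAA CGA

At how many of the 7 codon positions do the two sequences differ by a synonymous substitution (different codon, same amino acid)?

3

Codon 1: ATC Ile / TGC Cys — nonsynonymous.
Codon 2: CCC Pro / ACT Thr — nonsynonymous.
Codon 3: AAG Lys / AAA Lys — synonymous.
Codon 4: GTA Val / GAA Glu — nonsynonymous.
Codon 5: GCT Ala / GCA Ala — synonymous.
Codon 6: AAG Lys / AAA Lys — synonymous.
Codon 7: CGA Arg / CGA Arg — identical.
Synonymous differences: 3.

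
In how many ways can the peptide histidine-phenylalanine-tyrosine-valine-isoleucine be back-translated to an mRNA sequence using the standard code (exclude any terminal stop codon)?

96

His: 2 codons.
Phe: 2 codons.
Tyr: 2 codons.
Val: 4 codons.
Ile: 3 codons.
2 × 2 × 2 × 4 × 3 = 96.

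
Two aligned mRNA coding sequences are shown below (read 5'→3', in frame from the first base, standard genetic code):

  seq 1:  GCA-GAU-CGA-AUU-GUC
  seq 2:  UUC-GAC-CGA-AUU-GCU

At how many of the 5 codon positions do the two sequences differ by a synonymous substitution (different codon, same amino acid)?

Codon 1: GCA Ala / UUC Phe — nonsynonymous.
Codon 2: GAU Asp / GAC Asp — synonymous.
Codon 3: CGA Arg / CGA Arg — identical.
Codon 4: AUU Ile / AUU Ile — identical.
Codon 5: GUC Val / GCU Ala — nonsynonymous.
Synonymous differences: 1.

1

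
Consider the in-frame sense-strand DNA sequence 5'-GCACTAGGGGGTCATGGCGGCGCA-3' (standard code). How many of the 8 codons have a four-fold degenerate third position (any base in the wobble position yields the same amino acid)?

7

Codon 1 GCA (Ala): third position 4-fold.
Codon 2 CTA (Leu): third position 4-fold.
Codon 3 GGG (Gly): third position 4-fold.
Codon 4 GGT (Gly): third position 4-fold.
Codon 5 CAT (His): third position 2-fold.
Codon 6 GGC (Gly): third position 4-fold.
Codon 7 GGC (Gly): third position 4-fold.
Codon 8 GCA (Ala): third position 4-fold.
Four-fold degenerate third positions: 7.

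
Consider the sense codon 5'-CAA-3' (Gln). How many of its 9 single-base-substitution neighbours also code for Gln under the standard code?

Position 1: none → 0 synonymous.
Position 2: none → 0 synonymous.
Position 3: CAG → 1 synonymous.
Total: 0 + 0 + 1 = 1.

1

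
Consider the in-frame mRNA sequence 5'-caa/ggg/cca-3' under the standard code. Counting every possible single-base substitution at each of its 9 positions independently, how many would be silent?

7

Codon 1 (CAA, Gln): 1 synonymous substitution.
Codon 2 (GGG, Gly): 3 synonymous substitutions.
Codon 3 (CCA, Pro): 3 synonymous substitutions.
Total: 1 + 3 + 3 = 7.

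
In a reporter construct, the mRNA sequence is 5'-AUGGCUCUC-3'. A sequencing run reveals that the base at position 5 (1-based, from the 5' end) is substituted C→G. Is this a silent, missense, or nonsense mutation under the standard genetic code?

Position 5 falls in codon 2: GCU → Ala.
After the substitution the codon is GGU → Gly.
Ala ≠ Gly, so this is a missense mutation.

missense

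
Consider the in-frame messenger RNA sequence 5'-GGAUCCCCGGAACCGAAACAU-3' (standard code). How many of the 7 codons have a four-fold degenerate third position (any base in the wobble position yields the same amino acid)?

4

Codon 1 GGA (Gly): third position 4-fold.
Codon 2 UCC (Ser): third position 4-fold.
Codon 3 CCG (Pro): third position 4-fold.
Codon 4 GAA (Glu): third position 2-fold.
Codon 5 CCG (Pro): third position 4-fold.
Codon 6 AAA (Lys): third position 2-fold.
Codon 7 CAU (His): third position 2-fold.
Four-fold degenerate third positions: 4.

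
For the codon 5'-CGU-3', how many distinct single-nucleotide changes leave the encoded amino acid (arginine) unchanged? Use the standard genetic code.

3

Position 1: none → 0 synonymous.
Position 2: none → 0 synonymous.
Position 3: CGC, CGA, CGG → 3 synonymous.
Total: 0 + 0 + 3 = 3.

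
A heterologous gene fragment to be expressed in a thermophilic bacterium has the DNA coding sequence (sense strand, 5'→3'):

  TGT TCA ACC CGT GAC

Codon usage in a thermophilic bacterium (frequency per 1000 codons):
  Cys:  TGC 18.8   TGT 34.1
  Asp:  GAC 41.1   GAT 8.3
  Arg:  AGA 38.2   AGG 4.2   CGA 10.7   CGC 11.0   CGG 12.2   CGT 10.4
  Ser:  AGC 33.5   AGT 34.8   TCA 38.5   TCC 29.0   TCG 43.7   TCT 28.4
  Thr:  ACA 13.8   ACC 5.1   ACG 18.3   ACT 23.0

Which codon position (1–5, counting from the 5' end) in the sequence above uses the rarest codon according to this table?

Codon 1 TGT (Cys): 34.1 per 1000.
Codon 2 TCA (Ser): 38.5 per 1000.
Codon 3 ACC (Thr): 5.1 per 1000.
Codon 4 CGT (Arg): 10.4 per 1000.
Codon 5 GAC (Asp): 41.1 per 1000.
Lowest frequency is 5.1 at codon 3.

3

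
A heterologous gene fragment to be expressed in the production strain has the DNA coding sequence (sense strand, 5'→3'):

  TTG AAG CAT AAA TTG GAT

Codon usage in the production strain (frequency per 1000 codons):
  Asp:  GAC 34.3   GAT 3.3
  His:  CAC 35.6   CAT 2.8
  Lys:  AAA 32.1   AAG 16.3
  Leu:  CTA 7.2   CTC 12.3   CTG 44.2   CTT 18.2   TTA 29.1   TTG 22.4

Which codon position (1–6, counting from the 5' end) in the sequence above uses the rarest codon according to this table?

Codon 1 TTG (Leu): 22.4 per 1000.
Codon 2 AAG (Lys): 16.3 per 1000.
Codon 3 CAT (His): 2.8 per 1000.
Codon 4 AAA (Lys): 32.1 per 1000.
Codon 5 TTG (Leu): 22.4 per 1000.
Codon 6 GAT (Asp): 3.3 per 1000.
Lowest frequency is 2.8 at codon 3.

3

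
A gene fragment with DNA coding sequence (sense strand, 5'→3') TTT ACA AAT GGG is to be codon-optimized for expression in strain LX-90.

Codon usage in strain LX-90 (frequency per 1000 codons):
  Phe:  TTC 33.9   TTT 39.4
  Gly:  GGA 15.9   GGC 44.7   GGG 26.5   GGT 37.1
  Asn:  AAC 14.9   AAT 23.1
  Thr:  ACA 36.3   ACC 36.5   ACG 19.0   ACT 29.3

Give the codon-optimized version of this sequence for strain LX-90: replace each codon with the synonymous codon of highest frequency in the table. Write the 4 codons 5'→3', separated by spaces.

Codon 1 (Phe): best is TTT at 39.4.
Codon 2 (Thr): best is ACC at 36.5.
Codon 3 (Asn): best is AAT at 23.1.
Codon 4 (Gly): best is GGC at 44.7.

TTT ACC AAT GGC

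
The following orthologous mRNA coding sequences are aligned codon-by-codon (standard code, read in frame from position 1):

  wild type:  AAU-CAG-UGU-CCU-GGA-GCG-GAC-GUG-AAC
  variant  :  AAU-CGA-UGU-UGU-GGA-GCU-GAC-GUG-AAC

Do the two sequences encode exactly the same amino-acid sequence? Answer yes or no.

Codon 1: AAU Asn / AAU Asn — identical.
Codon 2: CAG Gln / CGA Arg — nonsynonymous.
Codon 3: UGU Cys / UGU Cys — identical.
Codon 4: CCU Pro / UGU Cys — nonsynonymous.
Codon 5: GGA Gly / GGA Gly — identical.
Codon 6: GCG Ala / GCU Ala — synonymous.
Codon 7: GAC Asp / GAC Asp — identical.
Codon 8: GUG Val / GUG Val — identical.
Codon 9: AAC Asn / AAC Asn — identical.
Nonsynonymous differences: 2 → different protein.

no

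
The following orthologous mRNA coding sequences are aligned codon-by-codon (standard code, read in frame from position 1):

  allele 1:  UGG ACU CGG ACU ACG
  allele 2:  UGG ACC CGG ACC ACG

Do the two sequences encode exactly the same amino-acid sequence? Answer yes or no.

Codon 1: UGG Trp / UGG Trp — identical.
Codon 2: ACU Thr / ACC Thr — synonymous.
Codon 3: CGG Arg / CGG Arg — identical.
Codon 4: ACU Thr / ACC Thr — synonymous.
Codon 5: ACG Thr / ACG Thr — identical.
Nonsynonymous differences: 0 → same protein.

yes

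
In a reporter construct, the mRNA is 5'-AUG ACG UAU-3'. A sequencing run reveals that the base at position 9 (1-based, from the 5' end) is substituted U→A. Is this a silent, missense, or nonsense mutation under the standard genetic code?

Position 9 falls in codon 3: UAU → Tyr.
After the substitution the codon is UAA → Stop.
The new codon is a stop codon, so this is a nonsense mutation.

nonsense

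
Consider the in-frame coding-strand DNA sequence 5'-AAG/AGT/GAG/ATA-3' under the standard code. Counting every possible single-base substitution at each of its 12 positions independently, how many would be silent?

5

Codon 1 (AAG, Lys): 1 synonymous substitution.
Codon 2 (AGT, Ser): 1 synonymous substitution.
Codon 3 (GAG, Glu): 1 synonymous substitution.
Codon 4 (ATA, Ile): 2 synonymous substitutions.
Total: 1 + 1 + 1 + 2 = 5.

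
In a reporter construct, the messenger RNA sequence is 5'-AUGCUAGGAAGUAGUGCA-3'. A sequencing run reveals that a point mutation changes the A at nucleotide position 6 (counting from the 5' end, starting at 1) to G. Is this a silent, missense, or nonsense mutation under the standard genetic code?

silent

Position 6 falls in codon 2: CUA → Leu.
After the substitution the codon is CUG → Leu.
Both encode Leu, so the change is synonymous.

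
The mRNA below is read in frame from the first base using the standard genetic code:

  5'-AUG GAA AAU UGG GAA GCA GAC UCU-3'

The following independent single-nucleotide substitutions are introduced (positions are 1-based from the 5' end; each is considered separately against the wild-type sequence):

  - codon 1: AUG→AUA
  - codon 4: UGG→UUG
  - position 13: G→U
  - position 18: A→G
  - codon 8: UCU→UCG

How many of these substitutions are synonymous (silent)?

Codon 1: AUG (Met) → AUA (Ile) — missense.
Codon 4: UGG (Trp) → UUG (Leu) — missense.
Codon 5: GAA (Glu) → UAA (Stop) — nonsense.
Codon 6: GCA (Ala) → GCG (Ala) — synonymous.
Codon 8: UCU (Ser) → UCG (Ser) — synonymous.
Synonymous: 2 of 5.

2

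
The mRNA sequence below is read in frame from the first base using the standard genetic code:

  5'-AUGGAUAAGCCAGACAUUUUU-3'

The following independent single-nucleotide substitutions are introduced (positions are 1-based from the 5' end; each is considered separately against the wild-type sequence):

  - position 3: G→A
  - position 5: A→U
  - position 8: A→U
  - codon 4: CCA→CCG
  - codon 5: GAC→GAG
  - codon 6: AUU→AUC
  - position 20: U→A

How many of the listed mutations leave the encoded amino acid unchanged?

Codon 1: AUG (Met) → AUA (Ile) — missense.
Codon 2: GAU (Asp) → GUU (Val) — missense.
Codon 3: AAG (Lys) → AUG (Met) — missense.
Codon 4: CCA (Pro) → CCG (Pro) — synonymous.
Codon 5: GAC (Asp) → GAG (Glu) — missense.
Codon 6: AUU (Ile) → AUC (Ile) — synonymous.
Codon 7: UUU (Phe) → UAU (Tyr) — missense.
Synonymous: 2 of 7.

2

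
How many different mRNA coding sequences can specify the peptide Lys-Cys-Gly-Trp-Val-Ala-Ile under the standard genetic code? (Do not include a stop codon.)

768

Lys: 2 codons.
Cys: 2 codons.
Gly: 4 codons.
Trp: 1 codon.
Val: 4 codons.
Ala: 4 codons.
Ile: 3 codons.
2 × 2 × 4 × 1 × 4 × 4 × 3 = 768.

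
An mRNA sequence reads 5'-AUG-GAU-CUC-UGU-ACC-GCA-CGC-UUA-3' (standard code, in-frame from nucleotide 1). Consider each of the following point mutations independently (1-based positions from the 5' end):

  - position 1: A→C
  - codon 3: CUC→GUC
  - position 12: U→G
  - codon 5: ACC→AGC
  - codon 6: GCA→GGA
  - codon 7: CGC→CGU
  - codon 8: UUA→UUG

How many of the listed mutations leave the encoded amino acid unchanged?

Codon 1: AUG (Met) → CUG (Leu) — missense.
Codon 3: CUC (Leu) → GUC (Val) — missense.
Codon 4: UGU (Cys) → UGG (Trp) — missense.
Codon 5: ACC (Thr) → AGC (Ser) — missense.
Codon 6: GCA (Ala) → GGA (Gly) — missense.
Codon 7: CGC (Arg) → CGU (Arg) — synonymous.
Codon 8: UUA (Leu) → UUG (Leu) — synonymous.
Synonymous: 2 of 7.

2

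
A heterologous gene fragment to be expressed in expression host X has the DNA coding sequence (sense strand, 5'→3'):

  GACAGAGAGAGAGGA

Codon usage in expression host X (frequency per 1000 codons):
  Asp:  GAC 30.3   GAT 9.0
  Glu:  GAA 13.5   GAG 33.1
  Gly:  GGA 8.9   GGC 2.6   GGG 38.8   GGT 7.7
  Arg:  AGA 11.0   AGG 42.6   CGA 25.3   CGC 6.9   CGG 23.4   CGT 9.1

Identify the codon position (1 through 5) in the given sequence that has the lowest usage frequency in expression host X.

5

Codon 1 GAC (Asp): 30.3 per 1000.
Codon 2 AGA (Arg): 11.0 per 1000.
Codon 3 GAG (Glu): 33.1 per 1000.
Codon 4 AGA (Arg): 11.0 per 1000.
Codon 5 GGA (Gly): 8.9 per 1000.
Lowest frequency is 8.9 at codon 5.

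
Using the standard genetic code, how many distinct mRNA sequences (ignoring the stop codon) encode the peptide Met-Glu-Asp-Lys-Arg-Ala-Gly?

Met: 1 codon.
Glu: 2 codons.
Asp: 2 codons.
Lys: 2 codons.
Arg: 6 codons.
Ala: 4 codons.
Gly: 4 codons.
1 × 2 × 2 × 2 × 6 × 4 × 4 = 768.

768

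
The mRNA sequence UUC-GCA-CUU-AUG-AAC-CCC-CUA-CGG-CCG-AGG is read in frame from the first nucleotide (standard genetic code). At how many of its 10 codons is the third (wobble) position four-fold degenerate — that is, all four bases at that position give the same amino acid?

Codon 1 UUC (Phe): third position 2-fold.
Codon 2 GCA (Ala): third position 4-fold.
Codon 3 CUU (Leu): third position 4-fold.
Codon 4 AUG (Met): third position 1-fold.
Codon 5 AAC (Asn): third position 2-fold.
Codon 6 CCC (Pro): third position 4-fold.
Codon 7 CUA (Leu): third position 4-fold.
Codon 8 CGG (Arg): third position 4-fold.
Codon 9 CCG (Pro): third position 4-fold.
Codon 10 AGG (Arg): third position 2-fold.
Four-fold degenerate third positions: 6.

6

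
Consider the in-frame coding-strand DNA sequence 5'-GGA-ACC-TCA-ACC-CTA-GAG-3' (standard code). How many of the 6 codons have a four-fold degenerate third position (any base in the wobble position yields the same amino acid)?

5

Codon 1 GGA (Gly): third position 4-fold.
Codon 2 ACC (Thr): third position 4-fold.
Codon 3 TCA (Ser): third position 4-fold.
Codon 4 ACC (Thr): third position 4-fold.
Codon 5 CTA (Leu): third position 4-fold.
Codon 6 GAG (Glu): third position 2-fold.
Four-fold degenerate third positions: 5.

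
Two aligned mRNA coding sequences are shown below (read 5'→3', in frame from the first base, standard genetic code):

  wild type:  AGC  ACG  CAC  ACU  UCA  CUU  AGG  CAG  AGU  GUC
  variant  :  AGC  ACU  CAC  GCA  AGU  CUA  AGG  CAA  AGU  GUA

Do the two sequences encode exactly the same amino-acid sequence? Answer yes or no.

Codon 1: AGC Ser / AGC Ser — identical.
Codon 2: ACG Thr / ACU Thr — synonymous.
Codon 3: CAC His / CAC His — identical.
Codon 4: ACU Thr / GCA Ala — nonsynonymous.
Codon 5: UCA Ser / AGU Ser — synonymous.
Codon 6: CUU Leu / CUA Leu — synonymous.
Codon 7: AGG Arg / AGG Arg — identical.
Codon 8: CAG Gln / CAA Gln — synonymous.
Codon 9: AGU Ser / AGU Ser — identical.
Codon 10: GUC Val / GUA Val — synonymous.
Nonsynonymous differences: 1 → different protein.

no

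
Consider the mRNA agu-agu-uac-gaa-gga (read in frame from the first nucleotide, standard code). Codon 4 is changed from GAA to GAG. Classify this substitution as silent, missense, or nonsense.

silent

Position 12 falls in codon 4: GAA → Glu.
After the substitution the codon is GAG → Glu.
Both encode Glu, so the change is synonymous.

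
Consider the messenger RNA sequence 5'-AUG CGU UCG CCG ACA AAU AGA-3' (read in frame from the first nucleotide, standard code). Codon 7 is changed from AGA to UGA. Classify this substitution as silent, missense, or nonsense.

nonsense

Position 19 falls in codon 7: AGA → Arg.
After the substitution the codon is UGA → Stop.
The new codon is a stop codon, so this is a nonsense mutation.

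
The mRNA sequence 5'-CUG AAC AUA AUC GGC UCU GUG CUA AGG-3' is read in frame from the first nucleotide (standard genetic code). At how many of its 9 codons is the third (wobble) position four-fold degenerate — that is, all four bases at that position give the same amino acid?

Codon 1 CUG (Leu): third position 4-fold.
Codon 2 AAC (Asn): third position 2-fold.
Codon 3 AUA (Ile): third position 3-fold.
Codon 4 AUC (Ile): third position 3-fold.
Codon 5 GGC (Gly): third position 4-fold.
Codon 6 UCU (Ser): third position 4-fold.
Codon 7 GUG (Val): third position 4-fold.
Codon 8 CUA (Leu): third position 4-fold.
Codon 9 AGG (Arg): third position 2-fold.
Four-fold degenerate third positions: 5.

5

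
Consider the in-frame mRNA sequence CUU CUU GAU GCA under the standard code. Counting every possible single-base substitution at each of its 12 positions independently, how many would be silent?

Codon 1 (CUU, Leu): 3 synonymous substitutions.
Codon 2 (CUU, Leu): 3 synonymous substitutions.
Codon 3 (GAU, Asp): 1 synonymous substitution.
Codon 4 (GCA, Ala): 3 synonymous substitutions.
Total: 3 + 3 + 1 + 3 = 10.

10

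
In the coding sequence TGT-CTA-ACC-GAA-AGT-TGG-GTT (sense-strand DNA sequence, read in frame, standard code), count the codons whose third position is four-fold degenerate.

Codon 1 TGT (Cys): third position 2-fold.
Codon 2 CTA (Leu): third position 4-fold.
Codon 3 ACC (Thr): third position 4-fold.
Codon 4 GAA (Glu): third position 2-fold.
Codon 5 AGT (Ser): third position 2-fold.
Codon 6 TGG (Trp): third position 1-fold.
Codon 7 GTT (Val): third position 4-fold.
Four-fold degenerate third positions: 3.

3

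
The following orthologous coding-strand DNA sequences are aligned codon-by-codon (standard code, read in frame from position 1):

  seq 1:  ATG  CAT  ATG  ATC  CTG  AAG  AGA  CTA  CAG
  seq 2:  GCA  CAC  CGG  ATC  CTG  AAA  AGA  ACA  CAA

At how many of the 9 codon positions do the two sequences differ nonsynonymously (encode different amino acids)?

3

Codon 1: ATG Met / GCA Ala — nonsynonymous.
Codon 2: CAT His / CAC His — synonymous.
Codon 3: ATG Met / CGG Arg — nonsynonymous.
Codon 4: ATC Ile / ATC Ile — identical.
Codon 5: CTG Leu / CTG Leu — identical.
Codon 6: AAG Lys / AAA Lys — synonymous.
Codon 7: AGA Arg / AGA Arg — identical.
Codon 8: CTA Leu / ACA Thr — nonsynonymous.
Codon 9: CAG Gln / CAA Gln — synonymous.
Nonsynonymous differences: 3.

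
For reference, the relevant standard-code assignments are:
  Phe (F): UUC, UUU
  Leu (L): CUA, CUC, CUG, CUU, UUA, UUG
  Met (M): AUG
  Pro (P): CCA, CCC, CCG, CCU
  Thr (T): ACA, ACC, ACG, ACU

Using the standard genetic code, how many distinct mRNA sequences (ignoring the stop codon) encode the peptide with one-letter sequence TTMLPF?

Thr: 4 codons.
Thr: 4 codons.
Met: 1 codon.
Leu: 6 codons.
Pro: 4 codons.
Phe: 2 codons.
4 × 4 × 1 × 6 × 4 × 2 = 768.

768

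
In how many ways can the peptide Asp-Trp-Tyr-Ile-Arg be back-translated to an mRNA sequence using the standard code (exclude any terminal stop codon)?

Asp: 2 codons.
Trp: 1 codon.
Tyr: 2 codons.
Ile: 3 codons.
Arg: 6 codons.
2 × 1 × 2 × 3 × 6 = 72.

72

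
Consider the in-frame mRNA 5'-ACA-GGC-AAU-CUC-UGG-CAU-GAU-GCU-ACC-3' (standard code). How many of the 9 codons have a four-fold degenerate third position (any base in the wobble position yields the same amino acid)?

5

Codon 1 ACA (Thr): third position 4-fold.
Codon 2 GGC (Gly): third position 4-fold.
Codon 3 AAU (Asn): third position 2-fold.
Codon 4 CUC (Leu): third position 4-fold.
Codon 5 UGG (Trp): third position 1-fold.
Codon 6 CAU (His): third position 2-fold.
Codon 7 GAU (Asp): third position 2-fold.
Codon 8 GCU (Ala): third position 4-fold.
Codon 9 ACC (Thr): third position 4-fold.
Four-fold degenerate third positions: 5.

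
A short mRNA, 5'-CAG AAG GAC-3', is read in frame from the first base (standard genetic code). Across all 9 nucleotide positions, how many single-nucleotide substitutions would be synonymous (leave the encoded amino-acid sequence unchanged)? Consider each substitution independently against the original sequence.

3

Codon 1 (CAG, Gln): 1 synonymous substitution.
Codon 2 (AAG, Lys): 1 synonymous substitution.
Codon 3 (GAC, Asp): 1 synonymous substitution.
Total: 1 + 1 + 1 = 3.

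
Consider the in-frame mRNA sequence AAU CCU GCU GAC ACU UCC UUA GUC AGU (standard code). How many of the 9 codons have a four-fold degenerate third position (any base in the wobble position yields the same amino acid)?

Codon 1 AAU (Asn): third position 2-fold.
Codon 2 CCU (Pro): third position 4-fold.
Codon 3 GCU (Ala): third position 4-fold.
Codon 4 GAC (Asp): third position 2-fold.
Codon 5 ACU (Thr): third position 4-fold.
Codon 6 UCC (Ser): third position 4-fold.
Codon 7 UUA (Leu): third position 2-fold.
Codon 8 GUC (Val): third position 4-fold.
Codon 9 AGU (Ser): third position 2-fold.
Four-fold degenerate third positions: 5.

5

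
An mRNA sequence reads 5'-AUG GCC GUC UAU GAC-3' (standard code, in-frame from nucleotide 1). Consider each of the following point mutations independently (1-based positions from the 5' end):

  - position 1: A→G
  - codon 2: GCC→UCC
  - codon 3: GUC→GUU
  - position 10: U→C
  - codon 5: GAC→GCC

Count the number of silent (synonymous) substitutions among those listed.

Codon 1: AUG (Met) → GUG (Val) — missense.
Codon 2: GCC (Ala) → UCC (Ser) — missense.
Codon 3: GUC (Val) → GUU (Val) — synonymous.
Codon 4: UAU (Tyr) → CAU (His) — missense.
Codon 5: GAC (Asp) → GCC (Ala) — missense.
Synonymous: 1 of 5.

1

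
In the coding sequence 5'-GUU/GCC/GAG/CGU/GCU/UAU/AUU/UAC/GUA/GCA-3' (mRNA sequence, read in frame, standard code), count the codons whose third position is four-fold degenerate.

Codon 1 GUU (Val): third position 4-fold.
Codon 2 GCC (Ala): third position 4-fold.
Codon 3 GAG (Glu): third position 2-fold.
Codon 4 CGU (Arg): third position 4-fold.
Codon 5 GCU (Ala): third position 4-fold.
Codon 6 UAU (Tyr): third position 2-fold.
Codon 7 AUU (Ile): third position 3-fold.
Codon 8 UAC (Tyr): third position 2-fold.
Codon 9 GUA (Val): third position 4-fold.
Codon 10 GCA (Ala): third position 4-fold.
Four-fold degenerate third positions: 6.

6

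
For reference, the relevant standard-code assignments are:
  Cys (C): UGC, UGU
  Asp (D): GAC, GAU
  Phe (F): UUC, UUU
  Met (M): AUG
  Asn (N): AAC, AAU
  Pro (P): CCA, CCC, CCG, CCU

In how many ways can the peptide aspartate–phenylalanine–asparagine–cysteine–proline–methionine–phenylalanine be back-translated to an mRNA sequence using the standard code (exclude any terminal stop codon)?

Asp: 2 codons.
Phe: 2 codons.
Asn: 2 codons.
Cys: 2 codons.
Pro: 4 codons.
Met: 1 codon.
Phe: 2 codons.
2 × 2 × 2 × 2 × 4 × 1 × 2 = 128.

128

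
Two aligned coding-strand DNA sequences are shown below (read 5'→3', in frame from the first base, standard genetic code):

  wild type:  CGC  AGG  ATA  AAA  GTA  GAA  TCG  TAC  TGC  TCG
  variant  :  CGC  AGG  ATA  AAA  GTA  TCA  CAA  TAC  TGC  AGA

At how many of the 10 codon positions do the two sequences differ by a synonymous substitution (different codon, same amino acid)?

0

Codon 1: CGC Arg / CGC Arg — identical.
Codon 2: AGG Arg / AGG Arg — identical.
Codon 3: ATA Ile / ATA Ile — identical.
Codon 4: AAA Lys / AAA Lys — identical.
Codon 5: GTA Val / GTA Val — identical.
Codon 6: GAA Glu / TCA Ser — nonsynonymous.
Codon 7: TCG Ser / CAA Gln — nonsynonymous.
Codon 8: TAC Tyr / TAC Tyr — identical.
Codon 9: TGC Cys / TGC Cys — identical.
Codon 10: TCG Ser / AGA Arg — nonsynonymous.
Synonymous differences: 0.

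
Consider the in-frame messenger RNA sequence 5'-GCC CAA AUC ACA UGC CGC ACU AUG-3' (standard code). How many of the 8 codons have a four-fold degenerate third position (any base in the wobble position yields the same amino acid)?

4

Codon 1 GCC (Ala): third position 4-fold.
Codon 2 CAA (Gln): third position 2-fold.
Codon 3 AUC (Ile): third position 3-fold.
Codon 4 ACA (Thr): third position 4-fold.
Codon 5 UGC (Cys): third position 2-fold.
Codon 6 CGC (Arg): third position 4-fold.
Codon 7 ACU (Thr): third position 4-fold.
Codon 8 AUG (Met): third position 1-fold.
Four-fold degenerate third positions: 4.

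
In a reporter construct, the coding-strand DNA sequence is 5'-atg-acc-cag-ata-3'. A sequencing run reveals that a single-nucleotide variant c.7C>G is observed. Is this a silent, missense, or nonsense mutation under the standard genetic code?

Position 7 falls in codon 3: CAG → Gln.
After the substitution the codon is GAG → Glu.
Gln ≠ Glu, so this is a missense mutation.

missense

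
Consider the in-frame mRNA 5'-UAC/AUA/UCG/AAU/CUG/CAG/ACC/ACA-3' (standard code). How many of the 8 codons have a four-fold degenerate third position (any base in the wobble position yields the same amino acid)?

4

Codon 1 UAC (Tyr): third position 2-fold.
Codon 2 AUA (Ile): third position 3-fold.
Codon 3 UCG (Ser): third position 4-fold.
Codon 4 AAU (Asn): third position 2-fold.
Codon 5 CUG (Leu): third position 4-fold.
Codon 6 CAG (Gln): third position 2-fold.
Codon 7 ACC (Thr): third position 4-fold.
Codon 8 ACA (Thr): third position 4-fold.
Four-fold degenerate third positions: 4.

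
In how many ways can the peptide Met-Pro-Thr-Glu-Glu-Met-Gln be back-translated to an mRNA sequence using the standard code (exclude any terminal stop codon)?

128

Met: 1 codon.
Pro: 4 codons.
Thr: 4 codons.
Glu: 2 codons.
Glu: 2 codons.
Met: 1 codon.
Gln: 2 codons.
1 × 4 × 4 × 2 × 2 × 1 × 2 = 128.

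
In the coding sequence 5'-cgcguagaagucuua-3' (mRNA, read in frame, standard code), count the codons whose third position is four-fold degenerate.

3

Codon 1 CGC (Arg): third position 4-fold.
Codon 2 GUA (Val): third position 4-fold.
Codon 3 GAA (Glu): third position 2-fold.
Codon 4 GUC (Val): third position 4-fold.
Codon 5 UUA (Leu): third position 2-fold.
Four-fold degenerate third positions: 3.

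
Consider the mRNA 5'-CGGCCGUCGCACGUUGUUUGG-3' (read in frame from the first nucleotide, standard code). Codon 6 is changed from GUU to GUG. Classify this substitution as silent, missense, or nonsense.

silent

Position 18 falls in codon 6: GUU → Val.
After the substitution the codon is GUG → Val.
Both encode Val, so the change is synonymous.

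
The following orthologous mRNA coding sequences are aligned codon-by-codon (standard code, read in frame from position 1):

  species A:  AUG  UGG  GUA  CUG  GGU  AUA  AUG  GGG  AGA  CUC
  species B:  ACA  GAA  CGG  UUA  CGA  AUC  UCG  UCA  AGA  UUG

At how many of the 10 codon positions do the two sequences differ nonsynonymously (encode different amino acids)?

6

Codon 1: AUG Met / ACA Thr — nonsynonymous.
Codon 2: UGG Trp / GAA Glu — nonsynonymous.
Codon 3: GUA Val / CGG Arg — nonsynonymous.
Codon 4: CUG Leu / UUA Leu — synonymous.
Codon 5: GGU Gly / CGA Arg — nonsynonymous.
Codon 6: AUA Ile / AUC Ile — synonymous.
Codon 7: AUG Met / UCG Ser — nonsynonymous.
Codon 8: GGG Gly / UCA Ser — nonsynonymous.
Codon 9: AGA Arg / AGA Arg — identical.
Codon 10: CUC Leu / UUG Leu — synonymous.
Nonsynonymous differences: 6.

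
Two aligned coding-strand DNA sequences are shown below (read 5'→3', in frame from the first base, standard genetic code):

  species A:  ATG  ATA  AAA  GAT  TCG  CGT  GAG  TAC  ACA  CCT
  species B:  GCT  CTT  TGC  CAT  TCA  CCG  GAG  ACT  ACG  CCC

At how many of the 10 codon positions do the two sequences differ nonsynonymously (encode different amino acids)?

6

Codon 1: ATG Met / GCT Ala — nonsynonymous.
Codon 2: ATA Ile / CTT Leu — nonsynonymous.
Codon 3: AAA Lys / TGC Cys — nonsynonymous.
Codon 4: GAT Asp / CAT His — nonsynonymous.
Codon 5: TCG Ser / TCA Ser — synonymous.
Codon 6: CGT Arg / CCG Pro — nonsynonymous.
Codon 7: GAG Glu / GAG Glu — identical.
Codon 8: TAC Tyr / ACT Thr — nonsynonymous.
Codon 9: ACA Thr / ACG Thr — synonymous.
Codon 10: CCT Pro / CCC Pro — synonymous.
Nonsynonymous differences: 6.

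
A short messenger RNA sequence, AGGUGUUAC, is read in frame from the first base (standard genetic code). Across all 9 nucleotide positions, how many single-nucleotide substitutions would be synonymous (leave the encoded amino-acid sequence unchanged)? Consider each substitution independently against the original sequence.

Codon 1 (AGG, Arg): 2 synonymous substitutions.
Codon 2 (UGU, Cys): 1 synonymous substitution.
Codon 3 (UAC, Tyr): 1 synonymous substitution.
Total: 2 + 1 + 1 = 4.

4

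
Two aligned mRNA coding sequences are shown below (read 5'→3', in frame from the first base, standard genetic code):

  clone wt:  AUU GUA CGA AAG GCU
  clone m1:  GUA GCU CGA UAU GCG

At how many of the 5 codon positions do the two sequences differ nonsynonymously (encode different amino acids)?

3

Codon 1: AUU Ile / GUA Val — nonsynonymous.
Codon 2: GUA Val / GCU Ala — nonsynonymous.
Codon 3: CGA Arg / CGA Arg — identical.
Codon 4: AAG Lys / UAU Tyr — nonsynonymous.
Codon 5: GCU Ala / GCG Ala — synonymous.
Nonsynonymous differences: 3.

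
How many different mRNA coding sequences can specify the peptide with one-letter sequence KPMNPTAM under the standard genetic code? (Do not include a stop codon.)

Lys: 2 codons.
Pro: 4 codons.
Met: 1 codon.
Asn: 2 codons.
Pro: 4 codons.
Thr: 4 codons.
Ala: 4 codons.
Met: 1 codon.
2 × 4 × 1 × 2 × 4 × 4 × 4 × 1 = 1024.

1024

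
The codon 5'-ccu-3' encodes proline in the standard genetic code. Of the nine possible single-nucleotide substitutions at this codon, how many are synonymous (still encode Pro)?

3

Position 1: none → 0 synonymous.
Position 2: none → 0 synonymous.
Position 3: CCC, CCA, CCG → 3 synonymous.
Total: 0 + 0 + 3 = 3.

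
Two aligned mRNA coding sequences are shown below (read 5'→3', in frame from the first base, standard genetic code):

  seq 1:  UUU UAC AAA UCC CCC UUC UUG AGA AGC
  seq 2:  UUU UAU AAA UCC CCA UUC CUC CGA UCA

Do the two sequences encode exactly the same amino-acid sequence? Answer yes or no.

Codon 1: UUU Phe / UUU Phe — identical.
Codon 2: UAC Tyr / UAU Tyr — synonymous.
Codon 3: AAA Lys / AAA Lys — identical.
Codon 4: UCC Ser / UCC Ser — identical.
Codon 5: CCC Pro / CCA Pro — synonymous.
Codon 6: UUC Phe / UUC Phe — identical.
Codon 7: UUG Leu / CUC Leu — synonymous.
Codon 8: AGA Arg / CGA Arg — synonymous.
Codon 9: AGC Ser / UCA Ser — synonymous.
Nonsynonymous differences: 0 → same protein.

yes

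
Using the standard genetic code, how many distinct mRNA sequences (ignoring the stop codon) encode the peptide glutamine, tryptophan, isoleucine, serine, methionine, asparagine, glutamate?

Gln: 2 codons.
Trp: 1 codon.
Ile: 3 codons.
Ser: 6 codons.
Met: 1 codon.
Asn: 2 codons.
Glu: 2 codons.
2 × 1 × 3 × 6 × 1 × 2 × 2 = 144.

144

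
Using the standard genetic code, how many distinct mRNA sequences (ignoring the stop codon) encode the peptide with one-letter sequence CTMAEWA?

256

Cys: 2 codons.
Thr: 4 codons.
Met: 1 codon.
Ala: 4 codons.
Glu: 2 codons.
Trp: 1 codon.
Ala: 4 codons.
2 × 4 × 1 × 4 × 2 × 1 × 4 = 256.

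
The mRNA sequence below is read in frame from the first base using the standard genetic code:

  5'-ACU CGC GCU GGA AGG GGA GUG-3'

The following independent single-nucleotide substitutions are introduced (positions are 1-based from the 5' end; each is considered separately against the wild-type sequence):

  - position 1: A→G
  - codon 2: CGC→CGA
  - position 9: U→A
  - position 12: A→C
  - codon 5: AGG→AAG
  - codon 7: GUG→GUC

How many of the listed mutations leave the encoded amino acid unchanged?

4

Codon 1: ACU (Thr) → GCU (Ala) — missense.
Codon 2: CGC (Arg) → CGA (Arg) — synonymous.
Codon 3: GCU (Ala) → GCA (Ala) — synonymous.
Codon 4: GGA (Gly) → GGC (Gly) — synonymous.
Codon 5: AGG (Arg) → AAG (Lys) — missense.
Codon 7: GUG (Val) → GUC (Val) — synonymous.
Synonymous: 4 of 6.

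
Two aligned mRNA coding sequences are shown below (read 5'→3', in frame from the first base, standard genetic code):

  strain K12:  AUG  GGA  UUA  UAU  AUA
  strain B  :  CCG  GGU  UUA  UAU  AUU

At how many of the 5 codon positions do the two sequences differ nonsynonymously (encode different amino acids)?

1

Codon 1: AUG Met / CCG Pro — nonsynonymous.
Codon 2: GGA Gly / GGU Gly — synonymous.
Codon 3: UUA Leu / UUA Leu — identical.
Codon 4: UAU Tyr / UAU Tyr — identical.
Codon 5: AUA Ile / AUU Ile — synonymous.
Nonsynonymous differences: 1.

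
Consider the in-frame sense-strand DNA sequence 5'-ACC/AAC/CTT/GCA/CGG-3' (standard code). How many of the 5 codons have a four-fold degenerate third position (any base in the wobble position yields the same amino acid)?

Codon 1 ACC (Thr): third position 4-fold.
Codon 2 AAC (Asn): third position 2-fold.
Codon 3 CTT (Leu): third position 4-fold.
Codon 4 GCA (Ala): third position 4-fold.
Codon 5 CGG (Arg): third position 4-fold.
Four-fold degenerate third positions: 4.

4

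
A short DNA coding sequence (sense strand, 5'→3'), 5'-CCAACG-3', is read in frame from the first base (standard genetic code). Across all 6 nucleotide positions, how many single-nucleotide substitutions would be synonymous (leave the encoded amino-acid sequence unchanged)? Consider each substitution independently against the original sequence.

6

Codon 1 (CCA, Pro): 3 synonymous substitutions.
Codon 2 (ACG, Thr): 3 synonymous substitutions.
Total: 3 + 3 = 6.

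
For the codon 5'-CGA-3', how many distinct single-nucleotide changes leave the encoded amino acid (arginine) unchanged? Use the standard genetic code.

4

Position 1: AGA → 1 synonymous.
Position 2: none → 0 synonymous.
Position 3: CGU, CGC, CGG → 3 synonymous.
Total: 1 + 0 + 3 = 4.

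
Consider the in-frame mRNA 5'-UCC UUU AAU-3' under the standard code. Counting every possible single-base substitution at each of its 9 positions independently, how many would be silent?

Codon 1 (UCC, Ser): 3 synonymous substitutions.
Codon 2 (UUU, Phe): 1 synonymous substitution.
Codon 3 (AAU, Asn): 1 synonymous substitution.
Total: 3 + 1 + 1 = 5.

5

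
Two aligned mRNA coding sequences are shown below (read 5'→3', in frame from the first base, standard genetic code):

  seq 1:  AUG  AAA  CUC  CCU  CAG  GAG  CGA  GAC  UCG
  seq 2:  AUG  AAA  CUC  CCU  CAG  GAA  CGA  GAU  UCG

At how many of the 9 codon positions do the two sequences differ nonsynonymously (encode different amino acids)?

Codon 1: AUG Met / AUG Met — identical.
Codon 2: AAA Lys / AAA Lys — identical.
Codon 3: CUC Leu / CUC Leu — identical.
Codon 4: CCU Pro / CCU Pro — identical.
Codon 5: CAG Gln / CAG Gln — identical.
Codon 6: GAG Glu / GAA Glu — synonymous.
Codon 7: CGA Arg / CGA Arg — identical.
Codon 8: GAC Asp / GAU Asp — synonymous.
Codon 9: UCG Ser / UCG Ser — identical.
Nonsynonymous differences: 0.

0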